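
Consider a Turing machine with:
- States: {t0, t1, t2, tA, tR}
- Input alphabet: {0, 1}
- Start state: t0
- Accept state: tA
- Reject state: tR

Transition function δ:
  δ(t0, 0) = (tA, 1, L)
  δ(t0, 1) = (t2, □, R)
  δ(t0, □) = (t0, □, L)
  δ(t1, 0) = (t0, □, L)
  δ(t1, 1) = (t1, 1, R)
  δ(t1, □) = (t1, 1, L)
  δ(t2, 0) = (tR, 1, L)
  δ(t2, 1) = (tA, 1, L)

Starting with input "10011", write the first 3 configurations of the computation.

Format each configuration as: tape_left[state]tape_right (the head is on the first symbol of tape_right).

Transitions applied:
Step 1: δ(t0, 1) = (t2, □, R)
Step 2: δ(t2, 0) = (tR, 1, L)

The first 3 configurations are:
[t0]10011 ⊢ □[t2]0011 ⊢ [tR]□1011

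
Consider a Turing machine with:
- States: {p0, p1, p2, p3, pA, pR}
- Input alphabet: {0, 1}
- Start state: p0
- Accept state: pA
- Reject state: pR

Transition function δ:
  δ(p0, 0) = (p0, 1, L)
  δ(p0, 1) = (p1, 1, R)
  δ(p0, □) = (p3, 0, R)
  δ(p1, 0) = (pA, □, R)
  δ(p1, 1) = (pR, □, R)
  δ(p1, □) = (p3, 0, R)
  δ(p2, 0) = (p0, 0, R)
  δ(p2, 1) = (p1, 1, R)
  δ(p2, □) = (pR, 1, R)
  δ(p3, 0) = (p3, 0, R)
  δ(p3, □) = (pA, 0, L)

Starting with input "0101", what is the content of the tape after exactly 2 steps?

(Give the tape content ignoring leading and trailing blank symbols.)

Execution trace:
Initial: [p0]0101
Step 1: δ(p0, 0) = (p0, 1, L) → [p0]□1101
Step 2: δ(p0, □) = (p3, 0, R) → 0[p3]1101

No transition is defined for δ(p3, 1). By convention the machine halts and rejects.

After 2 steps, the tape (ignoring leading/trailing blanks) is: 01101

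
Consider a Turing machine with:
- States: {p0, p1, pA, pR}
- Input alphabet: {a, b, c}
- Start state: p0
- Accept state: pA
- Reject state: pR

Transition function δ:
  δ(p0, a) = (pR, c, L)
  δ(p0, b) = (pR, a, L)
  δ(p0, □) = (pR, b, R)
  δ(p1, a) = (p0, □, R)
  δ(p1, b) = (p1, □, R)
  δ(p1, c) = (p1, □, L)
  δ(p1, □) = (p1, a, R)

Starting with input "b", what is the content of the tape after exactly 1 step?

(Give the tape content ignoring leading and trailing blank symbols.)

Execution trace:
Initial: [p0]b
Step 1: δ(p0, b) = (pR, a, L) → [pR]□a

The machine reaches the reject state pR and halts.

After 1 step, the tape (ignoring leading/trailing blanks) is: a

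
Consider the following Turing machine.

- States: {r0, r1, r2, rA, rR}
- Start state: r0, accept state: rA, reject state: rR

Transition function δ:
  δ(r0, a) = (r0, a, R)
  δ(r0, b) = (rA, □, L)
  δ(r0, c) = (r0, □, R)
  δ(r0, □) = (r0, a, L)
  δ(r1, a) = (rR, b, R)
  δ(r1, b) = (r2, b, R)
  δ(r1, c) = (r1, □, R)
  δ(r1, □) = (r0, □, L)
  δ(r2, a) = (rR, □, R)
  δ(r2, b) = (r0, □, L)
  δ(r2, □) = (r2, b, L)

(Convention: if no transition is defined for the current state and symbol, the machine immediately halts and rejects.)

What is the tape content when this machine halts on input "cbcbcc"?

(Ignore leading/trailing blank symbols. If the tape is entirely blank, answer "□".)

Execution trace:
Initial: [r0]cbcbcc
Step 1: δ(r0, c) = (r0, □, R) → □[r0]bcbcc
Step 2: δ(r0, b) = (rA, □, L) → [rA]□□cbcc

The machine reaches the accept state rA and halts.

Final tape (ignoring leading/trailing blanks): cbcc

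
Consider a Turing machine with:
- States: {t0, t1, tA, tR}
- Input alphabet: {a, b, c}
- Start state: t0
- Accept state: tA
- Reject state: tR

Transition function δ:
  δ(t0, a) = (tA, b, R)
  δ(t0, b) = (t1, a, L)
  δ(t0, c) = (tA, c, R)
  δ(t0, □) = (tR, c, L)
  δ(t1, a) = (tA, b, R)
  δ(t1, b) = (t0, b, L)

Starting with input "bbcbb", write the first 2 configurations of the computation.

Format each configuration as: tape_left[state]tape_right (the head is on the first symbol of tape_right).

Transitions applied:
Step 1: δ(t0, b) = (t1, a, L)

The first 2 configurations are:
[t0]bbcbb ⊢ [t1]□abcbb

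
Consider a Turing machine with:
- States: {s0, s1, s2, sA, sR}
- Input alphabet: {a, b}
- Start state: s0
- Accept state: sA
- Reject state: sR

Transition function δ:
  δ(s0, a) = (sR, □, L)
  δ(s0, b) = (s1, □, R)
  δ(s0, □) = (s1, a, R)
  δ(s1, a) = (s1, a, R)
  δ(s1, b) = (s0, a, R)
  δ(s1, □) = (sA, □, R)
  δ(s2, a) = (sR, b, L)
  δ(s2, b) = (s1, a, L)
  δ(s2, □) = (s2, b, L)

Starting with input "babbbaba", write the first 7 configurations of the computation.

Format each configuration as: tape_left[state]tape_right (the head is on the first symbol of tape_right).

Transitions applied:
Step 1: δ(s0, b) = (s1, □, R)
Step 2: δ(s1, a) = (s1, a, R)
Step 3: δ(s1, b) = (s0, a, R)
Step 4: δ(s0, b) = (s1, □, R)
Step 5: δ(s1, b) = (s0, a, R)
Step 6: δ(s0, a) = (sR, □, L)

The first 7 configurations are:
[s0]babbbaba ⊢ □[s1]abbbaba ⊢ □a[s1]bbbaba ⊢ □aa[s0]bbaba ⊢ □aa□[s1]baba ⊢ □aa□a[s0]aba ⊢ □aa□[sR]a□ba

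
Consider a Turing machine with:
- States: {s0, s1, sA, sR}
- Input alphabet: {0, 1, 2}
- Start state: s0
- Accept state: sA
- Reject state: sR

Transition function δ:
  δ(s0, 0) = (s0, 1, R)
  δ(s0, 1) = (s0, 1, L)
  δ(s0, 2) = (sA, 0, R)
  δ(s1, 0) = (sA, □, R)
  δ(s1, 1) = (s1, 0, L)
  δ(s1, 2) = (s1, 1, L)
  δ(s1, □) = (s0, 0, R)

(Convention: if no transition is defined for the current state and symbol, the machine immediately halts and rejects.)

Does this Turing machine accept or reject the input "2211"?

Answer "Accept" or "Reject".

Execution trace:
Initial: [s0]2211
Step 1: δ(s0, 2) = (sA, 0, R) → 0[sA]211

The machine reaches the accept state sA and halts.

Answer: Accept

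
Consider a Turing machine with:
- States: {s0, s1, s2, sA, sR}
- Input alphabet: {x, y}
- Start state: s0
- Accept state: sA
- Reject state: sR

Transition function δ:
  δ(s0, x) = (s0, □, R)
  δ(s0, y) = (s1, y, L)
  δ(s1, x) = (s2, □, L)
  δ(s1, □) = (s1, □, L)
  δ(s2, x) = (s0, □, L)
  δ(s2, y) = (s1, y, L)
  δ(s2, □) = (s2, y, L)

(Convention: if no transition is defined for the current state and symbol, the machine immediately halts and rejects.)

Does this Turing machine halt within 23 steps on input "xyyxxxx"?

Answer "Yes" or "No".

Execution trace:
Initial: [s0]xyyxxxx
Step 1: δ(s0, x) = (s0, □, R) → □[s0]yyxxxx
Step 2: δ(s0, y) = (s1, y, L) → [s1]□yyxxxx
Step 3: δ(s1, □) = (s1, □, L) → [s1]□□yyxxxx
Step 4: δ(s1, □) = (s1, □, L) → [s1]□□□yyxxxx
Step 5: δ(s1, □) = (s1, □, L) → [s1]□□□□yyxxxx
Step 6: δ(s1, □) = (s1, □, L) → [s1]□□□□□yyxxxx
Step 7: δ(s1, □) = (s1, □, L) → [s1]□□□□□□yyxxxx
Step 8: δ(s1, □) = (s1, □, L) → [s1]□□□□□□□yyxxxx
Step 9: δ(s1, □) = (s1, □, L) → [s1]□□□□□□□□yyxxxx
Step 10: δ(s1, □) = (s1, □, L) → [s1]□□□□□□□□□yyxxxx
Step 11: δ(s1, □) = (s1, □, L) → [s1]□□□□□□□□□□yyxxxx
Step 12: δ(s1, □) = (s1, □, L) → [s1]□□□□□□□□□□□yyxxxx
Step 13: δ(s1, □) = (s1, □, L) → [s1]□□□□□□□□□□□□yyxxxx
Step 14: δ(s1, □) = (s1, □, L) → [s1]□□□□□□□□□□□□□yyxxxx
Step 15: δ(s1, □) = (s1, □, L) → [s1]□□□□□□□□□□□□□□yyxxxx
Step 16: δ(s1, □) = (s1, □, L) → [s1]□□□□□□□□□□□□□□□yyxxxx
Step 17: δ(s1, □) = (s1, □, L) → [s1]□□□□□□□□□□□□□□□□yyxxxx
Step 18: δ(s1, □) = (s1, □, L) → [s1]□□□□□□□□□□□□□□□□□yyxxxx
Step 19: δ(s1, □) = (s1, □, L) → [s1]□□□□□□□□□□□□□□□□□□yyxxxx
Step 20: δ(s1, □) = (s1, □, L) → [s1]□□□□□□□□□□□□□□□□□□□yyxxxx
Step 21: δ(s1, □) = (s1, □, L) → [s1]□□□□□□□□□□□□□□□□□□□□yyxxxx
Step 22: δ(s1, □) = (s1, □, L) → [s1]□□□□□□□□□□□□□□□□□□□□□yyxxxx
Step 23: δ(s1, □) = (s1, □, L) → [s1]□□□□□□□□□□□□□□□□□□□□□□yyxxxx

The machine has not reached a halting state after 23 steps.
The machine did not halt within the 23-step bound.

Answer: No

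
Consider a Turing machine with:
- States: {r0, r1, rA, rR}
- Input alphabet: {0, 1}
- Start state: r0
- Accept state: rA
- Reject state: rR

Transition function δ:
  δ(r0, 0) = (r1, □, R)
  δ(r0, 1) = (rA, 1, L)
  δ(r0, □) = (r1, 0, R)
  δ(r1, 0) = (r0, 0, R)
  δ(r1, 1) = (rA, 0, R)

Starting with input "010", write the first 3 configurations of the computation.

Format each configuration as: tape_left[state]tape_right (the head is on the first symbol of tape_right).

Transitions applied:
Step 1: δ(r0, 0) = (r1, □, R)
Step 2: δ(r1, 1) = (rA, 0, R)

The first 3 configurations are:
[r0]010 ⊢ □[r1]10 ⊢ □0[rA]0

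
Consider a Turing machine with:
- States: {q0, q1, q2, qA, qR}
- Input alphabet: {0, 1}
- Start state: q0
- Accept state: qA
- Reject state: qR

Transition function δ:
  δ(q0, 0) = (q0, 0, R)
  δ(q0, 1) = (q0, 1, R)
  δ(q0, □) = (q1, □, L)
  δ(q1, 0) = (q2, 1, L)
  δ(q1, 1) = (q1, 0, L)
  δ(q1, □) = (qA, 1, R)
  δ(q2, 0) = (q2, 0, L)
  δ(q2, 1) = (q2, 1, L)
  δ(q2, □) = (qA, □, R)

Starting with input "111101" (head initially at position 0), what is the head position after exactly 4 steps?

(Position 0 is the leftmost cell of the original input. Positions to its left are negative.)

Execution trace (head position shown):
Step 0: [q0]111101  (head at position 0)
Step 1: move right → 1[q0]11101  (head at position 1)
Step 2: move right → 11[q0]1101  (head at position 2)
Step 3: move right → 111[q0]101  (head at position 3)
Step 4: move right → 1111[q0]01  (head at position 4)

After 4 steps, the head is at position 4.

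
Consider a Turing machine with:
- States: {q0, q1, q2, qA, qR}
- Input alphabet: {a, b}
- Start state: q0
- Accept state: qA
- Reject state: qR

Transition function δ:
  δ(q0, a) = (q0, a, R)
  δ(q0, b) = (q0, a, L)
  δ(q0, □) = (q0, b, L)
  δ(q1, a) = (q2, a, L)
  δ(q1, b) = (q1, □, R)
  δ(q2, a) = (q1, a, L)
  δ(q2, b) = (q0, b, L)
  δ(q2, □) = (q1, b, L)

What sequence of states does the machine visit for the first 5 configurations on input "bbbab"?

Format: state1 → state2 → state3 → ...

Execution trace:
Initial: [q0]bbbab
Step 1: δ(q0, b) = (q0, a, L) → [q0]□abbab
Step 2: δ(q0, □) = (q0, b, L) → [q0]□babbab
Step 3: δ(q0, □) = (q0, b, L) → [q0]□bbabbab
Step 4: δ(q0, □) = (q0, b, L) → [q0]□bbbabbab

State sequence: q0 → q0 → q0 → q0 → q0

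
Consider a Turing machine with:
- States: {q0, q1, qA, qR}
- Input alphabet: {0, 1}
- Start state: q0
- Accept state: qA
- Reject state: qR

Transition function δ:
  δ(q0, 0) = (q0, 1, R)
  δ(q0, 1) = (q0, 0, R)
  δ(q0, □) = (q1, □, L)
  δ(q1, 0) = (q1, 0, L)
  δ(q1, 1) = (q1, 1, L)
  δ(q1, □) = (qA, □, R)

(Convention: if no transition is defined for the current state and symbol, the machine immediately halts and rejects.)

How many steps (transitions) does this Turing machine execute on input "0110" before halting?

Execution trace:
Initial: [q0]0110
Step 1: δ(q0, 0) = (q0, 1, R) → 1[q0]110
Step 2: δ(q0, 1) = (q0, 0, R) → 10[q0]10
Step 3: δ(q0, 1) = (q0, 0, R) → 100[q0]0
Step 4: δ(q0, 0) = (q0, 1, R) → 1001[q0]□
Step 5: δ(q0, □) = (q1, □, L) → 100[q1]1□
Step 6: δ(q1, 1) = (q1, 1, L) → 10[q1]01□
Step 7: δ(q1, 0) = (q1, 0, L) → 1[q1]001□
Step 8: δ(q1, 0) = (q1, 0, L) → [q1]1001□
Step 9: δ(q1, 1) = (q1, 1, L) → [q1]□1001□
Step 10: δ(q1, □) = (qA, □, R) → □[qA]1001□

The machine reaches the accept state qA and halts.

The machine executed 10 steps before halting.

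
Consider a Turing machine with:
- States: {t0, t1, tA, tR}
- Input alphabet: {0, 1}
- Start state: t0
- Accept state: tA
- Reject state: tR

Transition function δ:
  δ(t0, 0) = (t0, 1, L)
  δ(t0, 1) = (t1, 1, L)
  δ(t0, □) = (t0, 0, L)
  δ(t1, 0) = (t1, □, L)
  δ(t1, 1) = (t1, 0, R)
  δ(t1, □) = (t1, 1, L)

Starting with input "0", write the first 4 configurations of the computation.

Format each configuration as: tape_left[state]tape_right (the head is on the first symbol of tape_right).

Transitions applied:
Step 1: δ(t0, 0) = (t0, 1, L)
Step 2: δ(t0, □) = (t0, 0, L)
Step 3: δ(t0, □) = (t0, 0, L)

The first 4 configurations are:
[t0]0 ⊢ [t0]□1 ⊢ [t0]□01 ⊢ [t0]□001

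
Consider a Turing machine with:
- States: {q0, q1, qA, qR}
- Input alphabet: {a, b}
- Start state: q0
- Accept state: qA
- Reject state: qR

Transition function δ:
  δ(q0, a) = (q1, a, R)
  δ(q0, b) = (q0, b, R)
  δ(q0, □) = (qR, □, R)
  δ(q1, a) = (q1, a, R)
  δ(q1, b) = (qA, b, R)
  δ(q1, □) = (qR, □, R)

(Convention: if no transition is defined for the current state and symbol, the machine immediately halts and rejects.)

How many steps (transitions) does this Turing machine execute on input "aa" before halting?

Execution trace:
Initial: [q0]aa
Step 1: δ(q0, a) = (q1, a, R) → a[q1]a
Step 2: δ(q1, a) = (q1, a, R) → aa[q1]□
Step 3: δ(q1, □) = (qR, □, R) → aa□[qR]□

The machine reaches the reject state qR and halts.

The machine executed 3 steps before halting.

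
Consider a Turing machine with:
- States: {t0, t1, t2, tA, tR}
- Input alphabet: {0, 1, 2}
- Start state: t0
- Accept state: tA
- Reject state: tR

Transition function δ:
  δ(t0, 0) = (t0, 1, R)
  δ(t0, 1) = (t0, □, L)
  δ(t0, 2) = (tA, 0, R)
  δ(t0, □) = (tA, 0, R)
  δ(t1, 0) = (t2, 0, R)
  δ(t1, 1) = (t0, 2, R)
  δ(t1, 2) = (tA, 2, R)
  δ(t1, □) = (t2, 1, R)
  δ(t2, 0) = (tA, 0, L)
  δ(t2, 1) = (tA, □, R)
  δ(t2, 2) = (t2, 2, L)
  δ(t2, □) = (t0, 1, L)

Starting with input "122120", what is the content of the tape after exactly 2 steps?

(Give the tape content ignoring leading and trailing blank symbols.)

Execution trace:
Initial: [t0]122120
Step 1: δ(t0, 1) = (t0, □, L) → [t0]□□22120
Step 2: δ(t0, □) = (tA, 0, R) → 0[tA]□22120

The machine reaches the accept state tA and halts.

After 2 steps, the tape (ignoring leading/trailing blanks) is: 0□22120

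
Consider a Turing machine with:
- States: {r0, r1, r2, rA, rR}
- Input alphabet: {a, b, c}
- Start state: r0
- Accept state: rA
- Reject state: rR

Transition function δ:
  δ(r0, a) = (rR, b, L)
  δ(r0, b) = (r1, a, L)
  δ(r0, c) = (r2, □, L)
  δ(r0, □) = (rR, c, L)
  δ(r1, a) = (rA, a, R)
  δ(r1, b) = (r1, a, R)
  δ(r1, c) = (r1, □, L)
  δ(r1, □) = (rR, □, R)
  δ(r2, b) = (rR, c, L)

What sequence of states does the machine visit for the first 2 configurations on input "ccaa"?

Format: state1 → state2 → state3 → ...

Execution trace:
Initial: [r0]ccaa
Step 1: δ(r0, c) = (r2, □, L) → [r2]□□caa

No transition is defined for δ(r2, □). By convention the machine halts and rejects.

State sequence: r0 → r2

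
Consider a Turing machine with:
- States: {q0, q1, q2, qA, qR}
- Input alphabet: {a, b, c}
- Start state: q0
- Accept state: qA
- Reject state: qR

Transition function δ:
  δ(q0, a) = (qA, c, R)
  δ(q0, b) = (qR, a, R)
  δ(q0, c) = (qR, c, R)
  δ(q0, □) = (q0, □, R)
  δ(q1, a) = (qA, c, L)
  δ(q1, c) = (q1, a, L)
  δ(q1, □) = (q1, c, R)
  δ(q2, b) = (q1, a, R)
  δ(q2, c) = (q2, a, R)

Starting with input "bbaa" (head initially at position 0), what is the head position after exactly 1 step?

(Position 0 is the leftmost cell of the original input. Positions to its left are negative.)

Execution trace (head position shown):
Step 0: [q0]bbaa  (head at position 0)
Step 1: move right → a[qR]baa  (head at position 1)

After 1 step, the head is at position 1.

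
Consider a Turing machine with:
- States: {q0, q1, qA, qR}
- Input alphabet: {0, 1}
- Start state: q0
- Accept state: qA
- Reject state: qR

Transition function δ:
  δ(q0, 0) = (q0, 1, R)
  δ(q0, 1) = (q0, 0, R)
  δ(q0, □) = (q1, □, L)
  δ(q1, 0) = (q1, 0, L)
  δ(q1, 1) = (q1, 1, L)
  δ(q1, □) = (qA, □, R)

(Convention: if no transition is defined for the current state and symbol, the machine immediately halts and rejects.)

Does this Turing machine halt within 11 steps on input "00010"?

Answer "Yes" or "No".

Execution trace:
Initial: [q0]00010
Step 1: δ(q0, 0) = (q0, 1, R) → 1[q0]0010
Step 2: δ(q0, 0) = (q0, 1, R) → 11[q0]010
Step 3: δ(q0, 0) = (q0, 1, R) → 111[q0]10
Step 4: δ(q0, 1) = (q0, 0, R) → 1110[q0]0
Step 5: δ(q0, 0) = (q0, 1, R) → 11101[q0]□
Step 6: δ(q0, □) = (q1, □, L) → 1110[q1]1□
Step 7: δ(q1, 1) = (q1, 1, L) → 111[q1]01□
Step 8: δ(q1, 0) = (q1, 0, L) → 11[q1]101□
Step 9: δ(q1, 1) = (q1, 1, L) → 1[q1]1101□
Step 10: δ(q1, 1) = (q1, 1, L) → [q1]11101□
Step 11: δ(q1, 1) = (q1, 1, L) → [q1]□11101□

The machine has not reached a halting state after 11 steps.
The machine did not halt within the 11-step bound.

Answer: No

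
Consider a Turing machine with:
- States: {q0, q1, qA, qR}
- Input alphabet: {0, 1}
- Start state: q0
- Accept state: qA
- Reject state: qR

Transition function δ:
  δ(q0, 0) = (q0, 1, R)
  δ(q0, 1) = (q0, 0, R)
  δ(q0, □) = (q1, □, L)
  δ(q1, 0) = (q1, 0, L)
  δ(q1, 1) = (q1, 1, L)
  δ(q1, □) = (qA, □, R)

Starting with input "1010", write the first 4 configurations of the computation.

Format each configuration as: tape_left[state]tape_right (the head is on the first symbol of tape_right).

Transitions applied:
Step 1: δ(q0, 1) = (q0, 0, R)
Step 2: δ(q0, 0) = (q0, 1, R)
Step 3: δ(q0, 1) = (q0, 0, R)

The first 4 configurations are:
[q0]1010 ⊢ 0[q0]010 ⊢ 01[q0]10 ⊢ 010[q0]0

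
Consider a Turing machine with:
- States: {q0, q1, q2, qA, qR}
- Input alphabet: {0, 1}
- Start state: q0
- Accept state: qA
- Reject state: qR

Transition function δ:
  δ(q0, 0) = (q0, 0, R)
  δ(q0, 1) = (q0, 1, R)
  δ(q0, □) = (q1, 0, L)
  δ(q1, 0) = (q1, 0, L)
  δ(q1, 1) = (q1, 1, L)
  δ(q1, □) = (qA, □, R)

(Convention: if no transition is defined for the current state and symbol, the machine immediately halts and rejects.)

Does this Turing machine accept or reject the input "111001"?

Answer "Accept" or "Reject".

Execution trace:
Initial: [q0]111001
Step 1: δ(q0, 1) = (q0, 1, R) → 1[q0]11001
Step 2: δ(q0, 1) = (q0, 1, R) → 11[q0]1001
Step 3: δ(q0, 1) = (q0, 1, R) → 111[q0]001
Step 4: δ(q0, 0) = (q0, 0, R) → 1110[q0]01
Step 5: δ(q0, 0) = (q0, 0, R) → 11100[q0]1
Step 6: δ(q0, 1) = (q0, 1, R) → 111001[q0]□
Step 7: δ(q0, □) = (q1, 0, L) → 11100[q1]10
Step 8: δ(q1, 1) = (q1, 1, L) → 1110[q1]010
Step 9: δ(q1, 0) = (q1, 0, L) → 111[q1]0010
Step 10: δ(q1, 0) = (q1, 0, L) → 11[q1]10010
Step 11: δ(q1, 1) = (q1, 1, L) → 1[q1]110010
Step 12: δ(q1, 1) = (q1, 1, L) → [q1]1110010
Step 13: δ(q1, 1) = (q1, 1, L) → [q1]□1110010
Step 14: δ(q1, □) = (qA, □, R) → □[qA]1110010

The machine reaches the accept state qA and halts.

Answer: Accept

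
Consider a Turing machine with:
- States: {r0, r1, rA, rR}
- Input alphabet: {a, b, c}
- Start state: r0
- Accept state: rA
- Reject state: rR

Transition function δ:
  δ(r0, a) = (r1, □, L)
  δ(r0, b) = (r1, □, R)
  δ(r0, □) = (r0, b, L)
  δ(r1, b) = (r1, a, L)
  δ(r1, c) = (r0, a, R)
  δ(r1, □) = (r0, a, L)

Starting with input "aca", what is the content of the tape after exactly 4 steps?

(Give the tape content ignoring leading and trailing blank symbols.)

Execution trace:
Initial: [r0]aca
Step 1: δ(r0, a) = (r1, □, L) → [r1]□□ca
Step 2: δ(r1, □) = (r0, a, L) → [r0]□a□ca
Step 3: δ(r0, □) = (r0, b, L) → [r0]□ba□ca
Step 4: δ(r0, □) = (r0, b, L) → [r0]□bba□ca

After 4 steps, the tape (ignoring leading/trailing blanks) is: bba□ca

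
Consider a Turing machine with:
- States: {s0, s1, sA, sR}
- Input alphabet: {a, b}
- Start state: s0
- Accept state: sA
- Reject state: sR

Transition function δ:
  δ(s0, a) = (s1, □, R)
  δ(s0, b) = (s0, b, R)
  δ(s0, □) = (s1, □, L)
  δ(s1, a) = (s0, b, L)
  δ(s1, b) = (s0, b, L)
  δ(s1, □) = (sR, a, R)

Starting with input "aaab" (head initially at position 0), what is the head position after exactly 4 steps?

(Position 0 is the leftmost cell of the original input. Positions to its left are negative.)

Execution trace (head position shown):
Step 0: [s0]aaab  (head at position 0)
Step 1: move right → □[s1]aab  (head at position 1)
Step 2: move left → [s0]□bab  (head at position 0)
Step 3: move left → [s1]□□bab  (head at position -1)
Step 4: move right → a[sR]□bab  (head at position 0)

After 4 steps, the head is at position 0.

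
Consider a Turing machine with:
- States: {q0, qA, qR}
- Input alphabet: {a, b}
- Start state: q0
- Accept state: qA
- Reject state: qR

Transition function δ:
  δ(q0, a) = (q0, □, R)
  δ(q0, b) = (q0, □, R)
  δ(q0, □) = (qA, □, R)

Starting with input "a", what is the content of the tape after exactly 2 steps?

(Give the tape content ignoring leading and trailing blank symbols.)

Execution trace:
Initial: [q0]a
Step 1: δ(q0, a) = (q0, □, R) → □[q0]□
Step 2: δ(q0, □) = (qA, □, R) → □□[qA]□

The machine reaches the accept state qA and halts.

After 2 steps, the tape (ignoring leading/trailing blanks) is: □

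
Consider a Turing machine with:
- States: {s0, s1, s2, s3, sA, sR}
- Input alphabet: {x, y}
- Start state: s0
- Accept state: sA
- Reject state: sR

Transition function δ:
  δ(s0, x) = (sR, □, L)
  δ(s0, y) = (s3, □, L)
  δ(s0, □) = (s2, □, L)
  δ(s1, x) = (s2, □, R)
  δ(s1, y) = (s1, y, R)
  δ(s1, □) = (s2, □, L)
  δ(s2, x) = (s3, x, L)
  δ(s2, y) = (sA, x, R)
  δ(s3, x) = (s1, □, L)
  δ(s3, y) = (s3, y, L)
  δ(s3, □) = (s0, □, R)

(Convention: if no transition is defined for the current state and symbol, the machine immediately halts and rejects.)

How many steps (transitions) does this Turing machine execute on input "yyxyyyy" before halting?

Execution trace:
Initial: [s0]yyxyyyy
Step 1: δ(s0, y) = (s3, □, L) → [s3]□□yxyyyy
Step 2: δ(s3, □) = (s0, □, R) → □[s0]□yxyyyy
Step 3: δ(s0, □) = (s2, □, L) → [s2]□□yxyyyy

No transition is defined for δ(s2, □). By convention the machine halts and rejects.

The machine executed 3 steps before halting.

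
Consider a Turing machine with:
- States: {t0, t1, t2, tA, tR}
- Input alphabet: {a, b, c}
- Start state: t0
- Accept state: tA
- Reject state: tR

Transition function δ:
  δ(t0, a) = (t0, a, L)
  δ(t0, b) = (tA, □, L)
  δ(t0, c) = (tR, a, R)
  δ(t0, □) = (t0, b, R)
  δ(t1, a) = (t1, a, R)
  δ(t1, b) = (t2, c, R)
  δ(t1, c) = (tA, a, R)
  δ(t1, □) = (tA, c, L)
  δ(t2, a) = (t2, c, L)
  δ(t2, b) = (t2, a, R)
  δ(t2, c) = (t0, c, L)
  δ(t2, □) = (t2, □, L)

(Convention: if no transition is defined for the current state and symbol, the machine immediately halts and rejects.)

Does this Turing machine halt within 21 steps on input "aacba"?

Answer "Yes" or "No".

Execution trace:
Initial: [t0]aacba
Step 1: δ(t0, a) = (t0, a, L) → [t0]□aacba
Step 2: δ(t0, □) = (t0, b, R) → b[t0]aacba
Step 3: δ(t0, a) = (t0, a, L) → [t0]baacba
Step 4: δ(t0, b) = (tA, □, L) → [tA]□□aacba

The machine reaches the accept state tA and halts.
The machine halted after 4 steps (within the 21-step bound).

Answer: Yes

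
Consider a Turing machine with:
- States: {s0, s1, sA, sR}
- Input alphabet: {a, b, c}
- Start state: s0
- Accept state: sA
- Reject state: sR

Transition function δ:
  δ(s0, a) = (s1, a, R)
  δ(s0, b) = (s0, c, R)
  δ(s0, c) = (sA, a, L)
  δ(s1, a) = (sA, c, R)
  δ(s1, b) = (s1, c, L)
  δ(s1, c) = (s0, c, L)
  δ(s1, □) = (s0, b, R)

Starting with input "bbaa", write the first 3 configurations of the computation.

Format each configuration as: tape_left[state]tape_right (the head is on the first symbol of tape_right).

Transitions applied:
Step 1: δ(s0, b) = (s0, c, R)
Step 2: δ(s0, b) = (s0, c, R)

The first 3 configurations are:
[s0]bbaa ⊢ c[s0]baa ⊢ cc[s0]aa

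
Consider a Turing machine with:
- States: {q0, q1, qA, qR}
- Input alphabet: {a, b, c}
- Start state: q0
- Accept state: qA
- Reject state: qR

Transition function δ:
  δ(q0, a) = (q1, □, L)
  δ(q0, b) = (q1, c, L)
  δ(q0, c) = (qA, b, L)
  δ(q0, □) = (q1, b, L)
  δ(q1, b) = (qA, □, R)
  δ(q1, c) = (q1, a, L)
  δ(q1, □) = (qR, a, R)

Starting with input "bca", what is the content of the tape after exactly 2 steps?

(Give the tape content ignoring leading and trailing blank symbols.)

Execution trace:
Initial: [q0]bca
Step 1: δ(q0, b) = (q1, c, L) → [q1]□cca
Step 2: δ(q1, □) = (qR, a, R) → a[qR]cca

The machine reaches the reject state qR and halts.

After 2 steps, the tape (ignoring leading/trailing blanks) is: acca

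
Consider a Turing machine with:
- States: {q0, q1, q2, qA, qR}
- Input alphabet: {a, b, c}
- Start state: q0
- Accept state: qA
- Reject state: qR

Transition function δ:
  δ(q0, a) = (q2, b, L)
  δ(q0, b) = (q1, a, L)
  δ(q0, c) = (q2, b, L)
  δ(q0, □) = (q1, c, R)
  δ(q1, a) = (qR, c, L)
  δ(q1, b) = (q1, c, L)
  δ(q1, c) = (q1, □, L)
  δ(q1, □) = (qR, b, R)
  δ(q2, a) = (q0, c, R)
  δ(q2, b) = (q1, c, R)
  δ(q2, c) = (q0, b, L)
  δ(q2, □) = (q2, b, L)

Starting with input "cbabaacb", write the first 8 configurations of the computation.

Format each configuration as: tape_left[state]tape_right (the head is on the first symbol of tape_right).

Transitions applied:
Step 1: δ(q0, c) = (q2, b, L)
Step 2: δ(q2, □) = (q2, b, L)
Step 3: δ(q2, □) = (q2, b, L)
Step 4: δ(q2, □) = (q2, b, L)
Step 5: δ(q2, □) = (q2, b, L)
Step 6: δ(q2, □) = (q2, b, L)
Step 7: δ(q2, □) = (q2, b, L)

The first 8 configurations are:
[q0]cbabaacb ⊢ [q2]□bbabaacb ⊢ [q2]□bbbabaacb ⊢ [q2]□bbbbabaacb ⊢ [q2]□bbbbbabaacb ⊢ [q2]□bbbbbbabaacb ⊢ [q2]□bbbbbbbabaacb ⊢ [q2]□bbbbbbbbabaacb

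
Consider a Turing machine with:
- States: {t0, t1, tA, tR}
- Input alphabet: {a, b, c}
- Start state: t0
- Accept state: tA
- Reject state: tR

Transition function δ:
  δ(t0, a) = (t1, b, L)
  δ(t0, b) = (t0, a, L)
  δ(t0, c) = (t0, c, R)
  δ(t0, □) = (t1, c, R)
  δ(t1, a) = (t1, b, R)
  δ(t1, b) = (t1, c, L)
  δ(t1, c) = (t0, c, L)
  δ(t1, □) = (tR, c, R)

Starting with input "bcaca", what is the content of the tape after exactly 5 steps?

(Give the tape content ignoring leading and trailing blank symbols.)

Execution trace:
Initial: [t0]bcaca
Step 1: δ(t0, b) = (t0, a, L) → [t0]□acaca
Step 2: δ(t0, □) = (t1, c, R) → c[t1]acaca
Step 3: δ(t1, a) = (t1, b, R) → cb[t1]caca
Step 4: δ(t1, c) = (t0, c, L) → c[t0]bcaca
Step 5: δ(t0, b) = (t0, a, L) → [t0]cacaca

After 5 steps, the tape (ignoring leading/trailing blanks) is: cacaca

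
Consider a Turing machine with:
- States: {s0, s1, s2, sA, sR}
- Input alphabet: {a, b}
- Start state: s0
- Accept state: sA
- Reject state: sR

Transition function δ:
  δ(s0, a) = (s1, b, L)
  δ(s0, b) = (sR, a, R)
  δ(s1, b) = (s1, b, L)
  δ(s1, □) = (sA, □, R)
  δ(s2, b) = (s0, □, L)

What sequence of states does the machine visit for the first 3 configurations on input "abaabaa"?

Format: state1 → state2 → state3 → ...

Execution trace:
Initial: [s0]abaabaa
Step 1: δ(s0, a) = (s1, b, L) → [s1]□bbaabaa
Step 2: δ(s1, □) = (sA, □, R) → □[sA]bbaabaa

The machine reaches the accept state sA and halts.

State sequence: s0 → s1 → sA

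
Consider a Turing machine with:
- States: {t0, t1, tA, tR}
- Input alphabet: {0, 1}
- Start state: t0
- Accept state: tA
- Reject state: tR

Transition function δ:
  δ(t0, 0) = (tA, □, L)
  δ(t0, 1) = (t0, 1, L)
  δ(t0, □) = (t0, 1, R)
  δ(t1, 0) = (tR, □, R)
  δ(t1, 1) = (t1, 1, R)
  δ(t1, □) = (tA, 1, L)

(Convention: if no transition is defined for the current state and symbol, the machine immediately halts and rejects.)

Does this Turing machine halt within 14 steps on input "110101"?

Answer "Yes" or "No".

Execution trace:
Initial: [t0]110101
Step 1: δ(t0, 1) = (t0, 1, L) → [t0]□110101
Step 2: δ(t0, □) = (t0, 1, R) → 1[t0]110101
Step 3: δ(t0, 1) = (t0, 1, L) → [t0]1110101
Step 4: δ(t0, 1) = (t0, 1, L) → [t0]□1110101
Step 5: δ(t0, □) = (t0, 1, R) → 1[t0]1110101
Step 6: δ(t0, 1) = (t0, 1, L) → [t0]11110101
Step 7: δ(t0, 1) = (t0, 1, L) → [t0]□11110101
Step 8: δ(t0, □) = (t0, 1, R) → 1[t0]11110101
Step 9: δ(t0, 1) = (t0, 1, L) → [t0]111110101
Step 10: δ(t0, 1) = (t0, 1, L) → [t0]□111110101
Step 11: δ(t0, □) = (t0, 1, R) → 1[t0]111110101
Step 12: δ(t0, 1) = (t0, 1, L) → [t0]1111110101
Step 13: δ(t0, 1) = (t0, 1, L) → [t0]□1111110101
Step 14: δ(t0, □) = (t0, 1, R) → 1[t0]1111110101

The machine has not reached a halting state after 14 steps.
The machine did not halt within the 14-step bound.

Answer: No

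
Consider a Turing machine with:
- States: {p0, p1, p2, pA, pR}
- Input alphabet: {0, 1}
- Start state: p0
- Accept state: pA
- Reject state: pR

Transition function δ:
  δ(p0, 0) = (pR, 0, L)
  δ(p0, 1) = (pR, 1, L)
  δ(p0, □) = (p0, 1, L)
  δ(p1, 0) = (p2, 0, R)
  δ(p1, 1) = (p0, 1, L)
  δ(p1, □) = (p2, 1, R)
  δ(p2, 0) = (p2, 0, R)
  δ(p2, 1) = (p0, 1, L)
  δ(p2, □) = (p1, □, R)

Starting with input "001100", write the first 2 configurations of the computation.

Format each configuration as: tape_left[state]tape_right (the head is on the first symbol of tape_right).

Transitions applied:
Step 1: δ(p0, 0) = (pR, 0, L)

The first 2 configurations are:
[p0]001100 ⊢ [pR]□001100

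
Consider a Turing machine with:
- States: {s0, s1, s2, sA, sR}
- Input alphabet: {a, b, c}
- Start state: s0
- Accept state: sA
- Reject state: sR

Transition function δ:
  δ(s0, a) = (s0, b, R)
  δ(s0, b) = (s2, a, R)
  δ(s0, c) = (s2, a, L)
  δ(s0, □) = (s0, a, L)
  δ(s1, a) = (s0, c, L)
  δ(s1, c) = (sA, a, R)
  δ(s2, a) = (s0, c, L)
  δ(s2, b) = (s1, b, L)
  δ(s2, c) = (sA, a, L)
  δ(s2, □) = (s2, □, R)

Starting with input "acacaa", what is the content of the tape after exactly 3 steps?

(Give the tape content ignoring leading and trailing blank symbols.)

Execution trace:
Initial: [s0]acacaa
Step 1: δ(s0, a) = (s0, b, R) → b[s0]cacaa
Step 2: δ(s0, c) = (s2, a, L) → [s2]baacaa
Step 3: δ(s2, b) = (s1, b, L) → [s1]□baacaa

No transition is defined for δ(s1, □). By convention the machine halts and rejects.

After 3 steps, the tape (ignoring leading/trailing blanks) is: baacaa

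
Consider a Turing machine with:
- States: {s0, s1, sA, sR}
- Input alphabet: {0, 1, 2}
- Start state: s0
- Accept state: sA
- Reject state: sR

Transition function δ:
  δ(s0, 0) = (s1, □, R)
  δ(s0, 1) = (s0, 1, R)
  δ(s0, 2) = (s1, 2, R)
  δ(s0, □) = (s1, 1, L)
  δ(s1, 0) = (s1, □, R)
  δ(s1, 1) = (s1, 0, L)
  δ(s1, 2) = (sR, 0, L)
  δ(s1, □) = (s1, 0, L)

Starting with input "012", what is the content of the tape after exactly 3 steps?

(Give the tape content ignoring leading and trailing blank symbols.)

Execution trace:
Initial: [s0]012
Step 1: δ(s0, 0) = (s1, □, R) → □[s1]12
Step 2: δ(s1, 1) = (s1, 0, L) → [s1]□02
Step 3: δ(s1, □) = (s1, 0, L) → [s1]□002

After 3 steps, the tape (ignoring leading/trailing blanks) is: 002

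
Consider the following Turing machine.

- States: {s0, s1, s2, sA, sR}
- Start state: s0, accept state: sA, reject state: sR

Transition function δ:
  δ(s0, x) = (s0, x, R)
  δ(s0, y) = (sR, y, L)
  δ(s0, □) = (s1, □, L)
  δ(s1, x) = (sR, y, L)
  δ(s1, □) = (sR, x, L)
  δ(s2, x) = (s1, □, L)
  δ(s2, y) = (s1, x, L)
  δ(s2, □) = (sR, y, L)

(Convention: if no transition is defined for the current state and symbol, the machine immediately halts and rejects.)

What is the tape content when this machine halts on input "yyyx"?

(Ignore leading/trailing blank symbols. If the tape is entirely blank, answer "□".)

Execution trace:
Initial: [s0]yyyx
Step 1: δ(s0, y) = (sR, y, L) → [sR]□yyyx

The machine reaches the reject state sR and halts.

Final tape (ignoring leading/trailing blanks): yyyx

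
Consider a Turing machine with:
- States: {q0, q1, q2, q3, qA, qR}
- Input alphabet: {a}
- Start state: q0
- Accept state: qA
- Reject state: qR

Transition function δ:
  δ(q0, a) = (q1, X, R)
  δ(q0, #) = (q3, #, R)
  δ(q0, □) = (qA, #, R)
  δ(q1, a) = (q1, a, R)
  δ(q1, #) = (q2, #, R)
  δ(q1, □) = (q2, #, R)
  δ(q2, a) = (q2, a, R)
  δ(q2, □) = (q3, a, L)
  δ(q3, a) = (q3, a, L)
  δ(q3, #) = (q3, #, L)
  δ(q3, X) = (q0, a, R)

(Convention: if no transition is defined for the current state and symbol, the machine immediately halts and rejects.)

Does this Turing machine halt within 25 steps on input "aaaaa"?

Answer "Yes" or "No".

Execution trace:
Initial: [q0]aaaaa
Step 1: δ(q0, a) = (q1, X, R) → X[q1]aaaa
Step 2: δ(q1, a) = (q1, a, R) → Xa[q1]aaa
Step 3: δ(q1, a) = (q1, a, R) → Xaa[q1]aa
Step 4: δ(q1, a) = (q1, a, R) → Xaaa[q1]a
Step 5: δ(q1, a) = (q1, a, R) → Xaaaa[q1]□
Step 6: δ(q1, □) = (q2, #, R) → Xaaaa#[q2]□
Step 7: δ(q2, □) = (q3, a, L) → Xaaaa[q3]#a
Step 8: δ(q3, #) = (q3, #, L) → Xaaa[q3]a#a
Step 9: δ(q3, a) = (q3, a, L) → Xaa[q3]aa#a
Step 10: δ(q3, a) = (q3, a, L) → Xa[q3]aaa#a
Step 11: δ(q3, a) = (q3, a, L) → X[q3]aaaa#a
Step 12: δ(q3, a) = (q3, a, L) → [q3]Xaaaa#a
Step 13: δ(q3, X) = (q0, a, R) → a[q0]aaaa#a
Step 14: δ(q0, a) = (q1, X, R) → aX[q1]aaa#a
Step 15: δ(q1, a) = (q1, a, R) → aXa[q1]aa#a
Step 16: δ(q1, a) = (q1, a, R) → aXaa[q1]a#a
Step 17: δ(q1, a) = (q1, a, R) → aXaaa[q1]#a
Step 18: δ(q1, #) = (q2, #, R) → aXaaa#[q2]a
Step 19: δ(q2, a) = (q2, a, R) → aXaaa#a[q2]□
Step 20: δ(q2, □) = (q3, a, L) → aXaaa#[q3]aa
Step 21: δ(q3, a) = (q3, a, L) → aXaaa[q3]#aa
Step 22: δ(q3, #) = (q3, #, L) → aXaa[q3]a#aa
Step 23: δ(q3, a) = (q3, a, L) → aXa[q3]aa#aa
Step 24: δ(q3, a) = (q3, a, L) → aX[q3]aaa#aa
Step 25: δ(q3, a) = (q3, a, L) → a[q3]Xaaa#aa

The machine has not reached a halting state after 25 steps.
The machine did not halt within the 25-step bound.

Answer: No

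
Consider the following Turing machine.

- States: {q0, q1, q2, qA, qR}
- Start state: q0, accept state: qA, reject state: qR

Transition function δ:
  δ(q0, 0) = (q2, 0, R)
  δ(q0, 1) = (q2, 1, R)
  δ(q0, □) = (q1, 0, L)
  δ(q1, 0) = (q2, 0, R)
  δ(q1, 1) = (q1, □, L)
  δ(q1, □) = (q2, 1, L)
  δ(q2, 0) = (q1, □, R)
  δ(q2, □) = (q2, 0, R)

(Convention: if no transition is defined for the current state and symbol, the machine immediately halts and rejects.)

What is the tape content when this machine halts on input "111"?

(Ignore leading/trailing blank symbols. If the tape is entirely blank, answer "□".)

Execution trace:
Initial: [q0]111
Step 1: δ(q0, 1) = (q2, 1, R) → 1[q2]11

No transition is defined for δ(q2, 1). By convention the machine halts and rejects.

Final tape (ignoring leading/trailing blanks): 111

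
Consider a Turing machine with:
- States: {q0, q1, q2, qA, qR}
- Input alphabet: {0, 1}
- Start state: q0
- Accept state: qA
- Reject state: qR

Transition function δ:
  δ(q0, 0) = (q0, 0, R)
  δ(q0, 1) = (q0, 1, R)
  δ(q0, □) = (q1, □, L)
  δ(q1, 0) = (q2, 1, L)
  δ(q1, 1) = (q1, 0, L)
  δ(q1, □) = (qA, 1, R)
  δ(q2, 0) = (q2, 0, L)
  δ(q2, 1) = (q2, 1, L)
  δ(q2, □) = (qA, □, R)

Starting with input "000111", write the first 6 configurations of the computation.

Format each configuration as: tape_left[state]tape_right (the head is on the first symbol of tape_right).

Transitions applied:
Step 1: δ(q0, 0) = (q0, 0, R)
Step 2: δ(q0, 0) = (q0, 0, R)
Step 3: δ(q0, 0) = (q0, 0, R)
Step 4: δ(q0, 1) = (q0, 1, R)
Step 5: δ(q0, 1) = (q0, 1, R)

The first 6 configurations are:
[q0]000111 ⊢ 0[q0]00111 ⊢ 00[q0]0111 ⊢ 000[q0]111 ⊢ 0001[q0]11 ⊢ 00011[q0]1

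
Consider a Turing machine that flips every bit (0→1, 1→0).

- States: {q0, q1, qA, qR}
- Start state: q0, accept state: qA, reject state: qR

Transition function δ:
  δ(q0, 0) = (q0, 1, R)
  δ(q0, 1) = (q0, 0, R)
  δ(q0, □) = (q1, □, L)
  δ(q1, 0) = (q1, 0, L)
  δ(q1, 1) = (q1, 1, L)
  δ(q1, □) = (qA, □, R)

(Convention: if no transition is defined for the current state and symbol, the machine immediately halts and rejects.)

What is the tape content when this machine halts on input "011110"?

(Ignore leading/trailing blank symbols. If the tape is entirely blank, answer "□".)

Execution trace:
Initial: [q0]011110
Step 1: δ(q0, 0) = (q0, 1, R) → 1[q0]11110
Step 2: δ(q0, 1) = (q0, 0, R) → 10[q0]1110
Step 3: δ(q0, 1) = (q0, 0, R) → 100[q0]110
Step 4: δ(q0, 1) = (q0, 0, R) → 1000[q0]10
Step 5: δ(q0, 1) = (q0, 0, R) → 10000[q0]0
Step 6: δ(q0, 0) = (q0, 1, R) → 100001[q0]□
Step 7: δ(q0, □) = (q1, □, L) → 10000[q1]1□
Step 8: δ(q1, 1) = (q1, 1, L) → 1000[q1]01□
Step 9: δ(q1, 0) = (q1, 0, L) → 100[q1]001□
Step 10: δ(q1, 0) = (q1, 0, L) → 10[q1]0001□
Step 11: δ(q1, 0) = (q1, 0, L) → 1[q1]00001□
Step 12: δ(q1, 0) = (q1, 0, L) → [q1]100001□
Step 13: δ(q1, 1) = (q1, 1, L) → [q1]□100001□
Step 14: δ(q1, □) = (qA, □, R) → □[qA]100001□

The machine reaches the accept state qA and halts.

Final tape (ignoring leading/trailing blanks): 100001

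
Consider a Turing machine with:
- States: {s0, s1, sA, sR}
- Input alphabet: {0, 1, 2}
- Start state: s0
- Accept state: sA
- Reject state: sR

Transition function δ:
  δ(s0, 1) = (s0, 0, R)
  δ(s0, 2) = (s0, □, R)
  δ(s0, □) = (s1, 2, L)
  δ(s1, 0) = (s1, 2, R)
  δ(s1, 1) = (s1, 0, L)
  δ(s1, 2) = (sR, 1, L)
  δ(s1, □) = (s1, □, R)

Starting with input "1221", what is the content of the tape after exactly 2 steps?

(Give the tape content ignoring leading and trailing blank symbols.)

Execution trace:
Initial: [s0]1221
Step 1: δ(s0, 1) = (s0, 0, R) → 0[s0]221
Step 2: δ(s0, 2) = (s0, □, R) → 0□[s0]21

After 2 steps, the tape (ignoring leading/trailing blanks) is: 0□21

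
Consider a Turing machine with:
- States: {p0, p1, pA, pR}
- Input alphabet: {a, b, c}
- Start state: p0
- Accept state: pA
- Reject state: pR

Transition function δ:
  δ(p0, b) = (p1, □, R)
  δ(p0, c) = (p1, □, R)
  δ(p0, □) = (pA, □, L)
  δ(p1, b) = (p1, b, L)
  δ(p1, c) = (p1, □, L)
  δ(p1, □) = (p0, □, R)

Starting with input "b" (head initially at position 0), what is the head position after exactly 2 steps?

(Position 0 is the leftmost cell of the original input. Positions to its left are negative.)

Execution trace (head position shown):
Step 0: [p0]b  (head at position 0)
Step 1: move right → □[p1]□  (head at position 1)
Step 2: move right → □□[p0]□  (head at position 2)

After 2 steps, the head is at position 2.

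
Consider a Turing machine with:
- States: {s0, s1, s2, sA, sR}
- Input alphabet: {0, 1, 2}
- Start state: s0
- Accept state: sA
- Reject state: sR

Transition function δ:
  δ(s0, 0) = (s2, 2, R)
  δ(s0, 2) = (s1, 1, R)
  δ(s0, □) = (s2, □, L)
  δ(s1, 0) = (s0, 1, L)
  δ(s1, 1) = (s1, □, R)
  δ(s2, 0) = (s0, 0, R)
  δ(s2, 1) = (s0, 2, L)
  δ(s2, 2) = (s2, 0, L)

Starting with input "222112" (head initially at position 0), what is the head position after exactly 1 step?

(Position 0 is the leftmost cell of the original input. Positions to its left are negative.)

Execution trace (head position shown):
Step 0: [s0]222112  (head at position 0)
Step 1: move right → 1[s1]22112  (head at position 1)

After 1 step, the head is at position 1.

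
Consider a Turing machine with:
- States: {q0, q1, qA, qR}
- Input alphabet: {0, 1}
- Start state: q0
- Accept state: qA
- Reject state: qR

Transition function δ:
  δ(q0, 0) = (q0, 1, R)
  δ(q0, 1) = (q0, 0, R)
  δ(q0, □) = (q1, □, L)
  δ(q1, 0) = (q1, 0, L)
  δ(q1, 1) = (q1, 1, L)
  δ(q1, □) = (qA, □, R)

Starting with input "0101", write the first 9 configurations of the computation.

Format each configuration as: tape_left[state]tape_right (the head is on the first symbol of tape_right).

Transitions applied:
Step 1: δ(q0, 0) = (q0, 1, R)
Step 2: δ(q0, 1) = (q0, 0, R)
Step 3: δ(q0, 0) = (q0, 1, R)
Step 4: δ(q0, 1) = (q0, 0, R)
Step 5: δ(q0, □) = (q1, □, L)
Step 6: δ(q1, 0) = (q1, 0, L)
Step 7: δ(q1, 1) = (q1, 1, L)
Step 8: δ(q1, 0) = (q1, 0, L)

The first 9 configurations are:
[q0]0101 ⊢ 1[q0]101 ⊢ 10[q0]01 ⊢ 101[q0]1 ⊢ 1010[q0]□ ⊢ 101[q1]0□ ⊢ 10[q1]10□ ⊢ 1[q1]010□ ⊢ [q1]1010□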